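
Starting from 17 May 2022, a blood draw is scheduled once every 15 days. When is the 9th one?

The 9th occurrence is 8 intervals after the first: 8 × 15 = 120 days after 17 May 2022.
May has 31 days — 14 days to the end of May leaves 106.
June has 30 days (76 left).
July has 31 days (45 left).
August has 31 days (14 left).
14 days into September → 14 September 2022.

14 September 2022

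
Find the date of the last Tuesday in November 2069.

November 26, 2069

The first Tuesday of November 2069 is November 5.
November 2069 has 30 days. Adding weeks: 5, 12, 19, 26 — the last one ≤ 30 is the 26th.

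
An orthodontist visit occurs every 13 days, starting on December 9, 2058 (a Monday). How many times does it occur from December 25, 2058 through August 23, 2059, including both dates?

18

Occurrences land 13·i days after December 9, 2058 for i = 0, 1, 2, …
December 25, 2058 is 16 days after the start; 16 ÷ 13 = 1 remainder 3; since the remainder is 3, round up to i = 2. First occurrence in the window: #3 on January 4, 2059 (2×13 = 26 days in).
August 23, 2059 is 257 days after the start; 257 ÷ 13 = 19 remainder 10. Last occurrence in the window: #20 on August 13, 2059.
Occurrences #3 through #20: 18 in total.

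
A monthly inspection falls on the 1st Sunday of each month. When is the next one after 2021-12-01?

December 2021 starts on a Wednesday, so its 1st Sunday is 2021-12-05 (4 days in).
2021-12-05 is after 2021-12-01, so that is the next one.

2021-12-05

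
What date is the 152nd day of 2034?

January has 31 days (152 − 31 = 121 remain).
February has 28 days (121 − 28 = 93 remain).
March has 31 days (93 − 31 = 62 remain).
April has 30 days (62 − 30 = 32 remain).
May has 31 days (32 − 31 = 1 remain).
1 into June → June 1.

1 June 2034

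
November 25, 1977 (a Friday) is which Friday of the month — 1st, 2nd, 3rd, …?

4th

Day 25 falls in week ⌈25/7⌉ of the month.
Days 1–7 hold the 1st Friday, 8–14 the 2nd, 15–21 the 3rd, 22–28 the 4th, 29–31 the 5th.
25 is in the range for the 4th.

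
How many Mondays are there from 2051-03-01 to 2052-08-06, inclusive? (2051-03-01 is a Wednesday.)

75

2051-03-01 is a Wednesday; the first Monday on or after it is 2051-03-06 (5 days later).
From 2051-03-06 to 2052-08-06: 300 + 219 = 519 days (rest of 2051, to 2052-08-06 in 2052).
519 ÷ 7 = 74 full weeks with remainder 1, so 74 more Mondays after the first → 75.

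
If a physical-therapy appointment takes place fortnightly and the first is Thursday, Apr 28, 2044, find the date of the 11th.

Sep 15, 2044

The 11th occurrence is 10 intervals after the first: 10 × 14 = 140 days after Apr 28, 2044.
Apr has 30 days — 2 days to the end of Apr leaves 138.
May has 31 days (107 left).
Jun has 30 days (77 left).
Jul has 31 days (46 left).
Aug has 31 days (15 left).
15 days into Sep → Sep 15, 2044.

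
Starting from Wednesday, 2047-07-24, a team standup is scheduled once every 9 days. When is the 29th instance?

2048-04-01

The 29th occurrence is 28 intervals after the first: 28 × 9 = 252 days after 2047-07-24.
July has 31 days — 7 days to the end of July leaves 245.
August has 31 days (214 left).
September has 30 days (184 left).
October has 31 days (153 left).
November has 30 days (123 left).
December has 31 days (92 left).
January has 31 days (61 left).
February has 29 days (32 left).
March has 31 days (1 left).
1 day into April → 2048-04-01.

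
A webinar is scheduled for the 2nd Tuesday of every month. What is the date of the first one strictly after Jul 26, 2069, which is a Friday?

Aug 13, 2069

Jul 2069 starts on a Monday; its first Tuesday is the 2nd, so the 2nd Tuesday is the 9th — Jul 9, 2069.
That is not after Jul 26, 2069, so look at Aug 2069.
Aug 2069 starts on a Thursday; its first Tuesday is the 6th, so the 2nd Tuesday is the 13th — Aug 13, 2069.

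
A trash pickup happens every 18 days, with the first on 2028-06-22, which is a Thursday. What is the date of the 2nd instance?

The 2nd occurrence is 1 interval after the first: 1 × 18 = 18 days after 2028-06-22.
June has 30 days — 8 days to the end of June leaves 10.
10 days into July → 2028-07-10.

2028-07-10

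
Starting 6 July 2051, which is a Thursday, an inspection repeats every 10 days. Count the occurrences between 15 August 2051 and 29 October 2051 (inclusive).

Occurrences land 10·i days after 6 July 2051 for i = 0, 1, 2, …
15 August 2051 is 40 days after the start; 40 ÷ 10 = 4 remainder 0. First occurrence in the window: #5 on 15 August 2051 (4×10 = 40 days in).
29 October 2051 is 115 days after the start; 115 ÷ 10 = 11 remainder 5. Last occurrence in the window: #12 on 24 October 2051.
Occurrences #5 through #12: 8 in total.

8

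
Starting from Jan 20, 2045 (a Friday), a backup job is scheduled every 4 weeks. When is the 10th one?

Sep 29, 2045

The 10th occurrence is 9 intervals after the first: 9 × 28 = 252 days after Jan 20, 2045.
Jan has 31 days — 11 days to the end of Jan leaves 241.
Feb has 28 days (213 left).
Mar has 31 days (182 left).
Apr has 30 days (152 left).
May has 31 days (121 left).
Jun has 30 days (91 left).
Jul has 31 days (60 left).
Aug has 31 days (29 left).
29 days into Sep → Sep 29, 2045.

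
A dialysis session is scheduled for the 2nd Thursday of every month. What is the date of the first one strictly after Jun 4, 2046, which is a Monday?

Jun 2046 starts on a Friday; its first Thursday is the 7th, so the 2nd Thursday is the 14th — Jun 14, 2046.
Jun 14, 2046 is after Jun 4, 2046, so that is the next one.

Jun 14, 2046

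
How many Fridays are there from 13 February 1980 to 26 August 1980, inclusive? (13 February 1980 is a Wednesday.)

13 February 1980 is a Wednesday; the first Friday on or after it is 15 February 1980 (2 days later).
From 15 February 1980 to 26 August 1980: 14 + 31 + 30 + 31 + 30 + 31 + 26 = 193 days (rest of February, March, April, May, June, July, August).
193 ÷ 7 = 27 full weeks with remainder 4, so 27 more Fridays after the first → 28.

28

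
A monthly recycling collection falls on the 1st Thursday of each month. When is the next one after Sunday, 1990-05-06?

1990-06-07

May 1990 starts on a Tuesday, so its 1st Thursday is 1990-05-03 (2 days in).
That is not after 1990-05-06, so look at June 1990.
June 1990 starts on a Friday, so its 1st Thursday is 1990-06-07 (6 days in).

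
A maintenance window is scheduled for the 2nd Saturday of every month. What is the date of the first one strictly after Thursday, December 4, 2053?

December 2053 starts on a Monday; its first Saturday is the 6th, so the 2nd Saturday is the 13th — December 13, 2053.
December 13, 2053 is after December 4, 2053, so that is the next one.

December 13, 2053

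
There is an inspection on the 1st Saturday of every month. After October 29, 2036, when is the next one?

November 1, 2036

October 2036 starts on a Wednesday, so its 1st Saturday is October 4, 2036 (3 days in).
That is not after October 29, 2036, so look at November 2036.
November 2036 starts on a Saturday, so its 1st Saturday is November 1, 2036.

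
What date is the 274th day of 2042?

1 October 2042

January has 31 days (274 − 31 = 243 remain).
February has 28 days (243 − 28 = 215 remain).
March has 31 days (215 − 31 = 184 remain).
April has 30 days (184 − 30 = 154 remain).
May has 31 days (154 − 31 = 123 remain).
June has 30 days (123 − 30 = 93 remain).
July has 31 days (93 − 31 = 62 remain).
August has 31 days (62 − 31 = 31 remain).
September has 30 days (31 − 30 = 1 remain).
1 into October → October 1.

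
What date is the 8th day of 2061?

2061-01-08

8 into January → January 8.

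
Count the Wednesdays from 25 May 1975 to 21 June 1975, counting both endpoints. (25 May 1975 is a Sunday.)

4

25 May 1975 is a Sunday; the first Wednesday on or after it is 28 May 1975 (3 days later).
From 28 May 1975 to 21 June 1975: 3 + 21 = 24 days (rest of May, June).
24 ÷ 7 = 3 full weeks with remainder 3, so 3 more Wednesdays after the first → 4.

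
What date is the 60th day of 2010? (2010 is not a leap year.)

2010-03-01

January has 31 days (60 − 31 = 29 remain).
February has 28 days (29 − 28 = 1 remain).
1 into March → March 1.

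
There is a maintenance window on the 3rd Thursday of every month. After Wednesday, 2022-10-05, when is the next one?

October 2022 starts on a Saturday; its first Thursday is the 6th, so the 3rd Thursday is the 20th — 2022-10-20.
2022-10-20 is after 2022-10-05, so that is the next one.

2022-10-20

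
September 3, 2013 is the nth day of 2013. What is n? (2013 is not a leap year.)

246

Days in months before September: 31 + 28 + 31 + 30 + 31 + 30 + 31 + 31 = 243.
Plus 3 days into September → day 246.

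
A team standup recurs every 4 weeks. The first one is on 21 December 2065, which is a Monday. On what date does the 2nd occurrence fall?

18 January 2066

The 2nd occurrence is 1 interval after the first: 1 × 28 = 28 days after 21 December 2065.
December has 31 days — 10 days to the end of December leaves 18.
18 days into January → 18 January 2066.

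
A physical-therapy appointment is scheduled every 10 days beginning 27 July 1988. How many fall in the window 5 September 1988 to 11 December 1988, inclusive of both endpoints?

10

Occurrences land 10·i days after 27 July 1988 for i = 0, 1, 2, …
5 September 1988 is 40 days after the start; 40 ÷ 10 = 4 remainder 0. First occurrence in the window: #5 on 5 September 1988 (4×10 = 40 days in).
11 December 1988 is 137 days after the start; 137 ÷ 10 = 13 remainder 7. Last occurrence in the window: #14 on 4 December 1988.
Occurrences #5 through #14: 10 in total.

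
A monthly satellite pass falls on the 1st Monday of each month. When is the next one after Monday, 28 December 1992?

4 January 1993

December 1992 starts on a Tuesday, so its 1st Monday is 7 December 1992 (6 days in).
That is not after 28 December 1992, so look at January 1993.
January 1993 starts on a Friday, so its 1st Monday is 4 January 1993 (3 days in).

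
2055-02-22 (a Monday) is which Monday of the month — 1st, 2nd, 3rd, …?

4th

Day 22 falls in week ⌈22/7⌉ of the month.
Days 1–7 hold the 1st Monday, 8–14 the 2nd, 15–21 the 3rd, 22–28 the 4th, 29–31 the 5th.
22 is in the range for the 4th.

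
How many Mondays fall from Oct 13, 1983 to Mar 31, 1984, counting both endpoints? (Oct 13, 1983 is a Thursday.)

24

Oct 13, 1983 is a Thursday; the first Monday on or after it is Oct 17, 1983 (4 days later).
From Oct 17, 1983 to Mar 31, 1984: 14 + 30 + 31 + 31 + 29 + 31 = 166 days (rest of Oct, Nov, Dec, Jan, Feb, Mar).
166 ÷ 7 = 23 full weeks with remainder 5, so 23 more Mondays after the first → 24.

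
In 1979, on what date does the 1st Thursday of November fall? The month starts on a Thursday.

November 1979 begins on a Thursday, so the first Thursday is November 1.

November 1, 1979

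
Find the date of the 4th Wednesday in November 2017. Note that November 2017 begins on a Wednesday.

November 2017 begins on a Wednesday, so the first Wednesday is November 1.
The 4th Wednesday is 3 weeks later: 1 + 21 = 22.

2017-11-22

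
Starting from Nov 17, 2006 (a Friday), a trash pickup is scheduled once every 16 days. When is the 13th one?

May 28, 2007

The 13th occurrence is 12 intervals after the first: 12 × 16 = 192 days after Nov 17, 2006.
Nov has 30 days — 13 days to the end of Nov leaves 179.
Dec has 31 days (148 left).
Jan has 31 days (117 left).
Feb has 28 days (89 left).
Mar has 31 days (58 left).
Apr has 30 days (28 left).
28 days into May → May 28, 2007.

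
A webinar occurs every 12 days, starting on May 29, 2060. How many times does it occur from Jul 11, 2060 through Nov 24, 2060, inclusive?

11

Occurrences land 12·i days after May 29, 2060 for i = 0, 1, 2, …
Jul 11, 2060 is 43 days after the start; 43 ÷ 12 = 3 remainder 7; since the remainder is 7, round up to i = 4. First occurrence in the window: #5 on Jul 16, 2060 (4×12 = 48 days in).
Nov 24, 2060 is 179 days after the start; 179 ÷ 12 = 14 remainder 11. Last occurrence in the window: #15 on Nov 13, 2060.
Occurrences #5 through #15: 11 in total.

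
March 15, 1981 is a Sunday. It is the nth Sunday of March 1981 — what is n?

3rd

Day 15 falls in week ⌈15/7⌉ of the month.
Days 1–7 hold the 1st Sunday, 8–14 the 2nd, 15–21 the 3rd, 22–28 the 4th, 29–31 the 5th.
15 is in the range for the 3rd.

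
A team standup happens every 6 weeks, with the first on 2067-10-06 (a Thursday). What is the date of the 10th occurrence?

The 10th occurrence is 9 intervals after the first: 9 × 42 = 378 days after 2067-10-06.
October has 31 days — 25 days to the end of October leaves 353.
November has 30 days (323 left).
December has 31 days (292 left).
January has 31 days (261 left).
February has 29 days (232 left).
March has 31 days (201 left).
April has 30 days (171 left).
May has 31 days (140 left).
June has 30 days (110 left).
July has 31 days (79 left).
August has 31 days (48 left).
September has 30 days (18 left).
18 days into October → 2068-10-18.

2068-10-18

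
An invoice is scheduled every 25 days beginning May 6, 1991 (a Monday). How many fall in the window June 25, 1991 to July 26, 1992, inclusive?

Occurrences land 25·i days after May 6, 1991 for i = 0, 1, 2, …
June 25, 1991 is 50 days after the start; 50 ÷ 25 = 2 remainder 0. First occurrence in the window: #3 on June 25, 1991 (2×25 = 50 days in).
July 26, 1992 is 447 days after the start; 447 ÷ 25 = 17 remainder 22. Last occurrence in the window: #18 on July 4, 1992.
Occurrences #3 through #18: 16 in total.

16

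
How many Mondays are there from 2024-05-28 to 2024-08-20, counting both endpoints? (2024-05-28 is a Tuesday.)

2024-05-28 is a Tuesday; the first Monday on or after it is 2024-06-03 (6 days later).
From 2024-06-03 to 2024-08-20: 27 + 31 + 20 = 78 days (rest of June, July, August).
78 ÷ 7 = 11 full weeks with remainder 1, so 11 more Mondays after the first → 12.

12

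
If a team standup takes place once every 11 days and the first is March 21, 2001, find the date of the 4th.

April 23, 2001

The 4th occurrence is 3 intervals after the first: 3 × 11 = 33 days after March 21, 2001.
March has 31 days — 10 days to the end of March leaves 23.
23 days into April → April 23, 2001.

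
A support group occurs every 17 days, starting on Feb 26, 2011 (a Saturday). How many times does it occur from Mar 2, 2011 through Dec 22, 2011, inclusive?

Occurrences land 17·i days after Feb 26, 2011 for i = 0, 1, 2, …
Mar 2, 2011 is 4 days after the start; 4 ÷ 17 = 0 remainder 4; since the remainder is 4, round up to i = 1. First occurrence in the window: #2 on Mar 15, 2011 (1×17 = 17 days in).
Dec 22, 2011 is 299 days after the start; 299 ÷ 17 = 17 remainder 10. Last occurrence in the window: #18 on Dec 12, 2011.
Occurrences #2 through #18: 17 in total.

17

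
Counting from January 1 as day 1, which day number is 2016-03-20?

Days in months before March: 31 + 29 = 60.
Plus 20 days into March → day 80.

80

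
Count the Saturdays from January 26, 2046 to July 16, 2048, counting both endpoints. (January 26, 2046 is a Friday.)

129

January 26, 2046 is a Friday; the first Saturday on or after it is January 27, 2046 (1 day later).
From January 27, 2046 to July 16, 2048: 338 + 365 + 198 = 901 days (rest of 2046, 2047, to July 16, 2048 in 2048).
901 ÷ 7 = 128 full weeks with remainder 5, so 128 more Saturdays after the first → 129.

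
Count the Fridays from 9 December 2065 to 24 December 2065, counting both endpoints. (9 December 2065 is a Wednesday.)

2

9 December 2065 is a Wednesday; the first Friday on or after it is 11 December 2065 (2 days later).
From 11 December 2065 to 24 December 2065 is 24 − 11 = 13 days.
13 ÷ 7 = 1 full weeks with remainder 6, so 1 more Fridays after the first → 2.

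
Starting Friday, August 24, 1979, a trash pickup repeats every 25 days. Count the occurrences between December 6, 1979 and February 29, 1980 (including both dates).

Occurrences land 25·i days after August 24, 1979 for i = 0, 1, 2, …
December 6, 1979 is 104 days after the start; 104 ÷ 25 = 4 remainder 4; since the remainder is 4, round up to i = 5. First occurrence in the window: #6 on December 27, 1979 (5×25 = 125 days in).
February 29, 1980 is 189 days after the start; 189 ÷ 25 = 7 remainder 14. Last occurrence in the window: #8 on February 15, 1980.
Occurrences #6 through #8: 3 in total.

3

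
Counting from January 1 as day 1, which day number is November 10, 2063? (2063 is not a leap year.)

Days in months before November: 31 + 28 + 31 + 30 + 31 + 30 + 31 + 31 + 30 + 31 = 304.
Plus 10 days into November → day 314.

314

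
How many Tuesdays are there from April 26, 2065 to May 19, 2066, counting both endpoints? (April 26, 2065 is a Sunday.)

56

April 26, 2065 is a Sunday; the first Tuesday on or after it is April 28, 2065 (2 days later).
From April 28, 2065 to May 19, 2066: 247 + 139 = 386 days (rest of 2065, to May 19, 2066 in 2066).
386 ÷ 7 = 55 full weeks with remainder 1, so 55 more Tuesdays after the first → 56.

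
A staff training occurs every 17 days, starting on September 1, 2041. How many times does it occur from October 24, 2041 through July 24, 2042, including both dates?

16

Occurrences land 17·i days after September 1, 2041 for i = 0, 1, 2, …
October 24, 2041 is 53 days after the start; 53 ÷ 17 = 3 remainder 2; since the remainder is 2, round up to i = 4. First occurrence in the window: #5 on November 8, 2041 (4×17 = 68 days in).
July 24, 2042 is 326 days after the start; 326 ÷ 17 = 19 remainder 3. Last occurrence in the window: #20 on July 21, 2042.
Occurrences #5 through #20: 16 in total.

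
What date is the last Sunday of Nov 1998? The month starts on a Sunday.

Nov 1998 begins on a Sunday, so the first Sunday is Nov 1.
Nov 1998 has 30 days. Adding weeks: 1, 8, 15, 22, 29 — the last one ≤ 30 is the 29th.

Nov 29, 1998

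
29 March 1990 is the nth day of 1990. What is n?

Days in months before March: 31 + 28 = 59.
Plus 29 days into March → day 88.

88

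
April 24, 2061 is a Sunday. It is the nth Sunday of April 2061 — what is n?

Day 24 falls in week ⌈24/7⌉ of the month.
Days 1–7 hold the 1st Sunday, 8–14 the 2nd, 15–21 the 3rd, 22–28 the 4th, 29–31 the 5th.
24 is in the range for the 4th.

4th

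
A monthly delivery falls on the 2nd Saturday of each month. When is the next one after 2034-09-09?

2034-10-14

September 2034 starts on a Friday; its first Saturday is the 2nd, so the 2nd Saturday is the 9th — 2034-09-09.
That is not after 2034-09-09, so look at October 2034.
October 2034 starts on a Sunday; its first Saturday is the 7th, so the 2nd Saturday is the 14th — 2034-10-14.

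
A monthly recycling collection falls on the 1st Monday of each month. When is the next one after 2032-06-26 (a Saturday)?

2032-07-05

June 2032 starts on a Tuesday, so its 1st Monday is 2032-06-07 (6 days in).
That is not after 2032-06-26, so look at July 2032.
July 2032 starts on a Thursday, so its 1st Monday is 2032-07-05 (4 days in).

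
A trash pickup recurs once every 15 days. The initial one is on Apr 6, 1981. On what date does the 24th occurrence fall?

Mar 17, 1982

The 24th occurrence is 23 intervals after the first: 23 × 15 = 345 days after Apr 6, 1981.
Apr has 30 days — 24 days to the end of Apr leaves 321.
May has 31 days (290 left).
Jun has 30 days (260 left).
Jul has 31 days (229 left).
Aug has 31 days (198 left).
Sep has 30 days (168 left).
Oct has 31 days (137 left).
Nov has 30 days (107 left).
Dec has 31 days (76 left).
Jan has 31 days (45 left).
Feb has 28 days (17 left).
17 days into Mar → Mar 17, 1982.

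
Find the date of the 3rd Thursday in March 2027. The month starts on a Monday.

March 2027 begins on a Monday, so the first Thursday is March 4 (3 days later).
The 3rd Thursday is 2 weeks later: 4 + 14 = 18.

18 March 2027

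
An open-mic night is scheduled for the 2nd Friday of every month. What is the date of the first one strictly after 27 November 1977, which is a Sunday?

9 December 1977

November 1977 starts on a Tuesday; its first Friday is the 4th, so the 2nd Friday is the 11th — 11 November 1977.
That is not after 27 November 1977, so look at December 1977.
December 1977 starts on a Thursday; its first Friday is the 2nd, so the 2nd Friday is the 9th — 9 December 1977.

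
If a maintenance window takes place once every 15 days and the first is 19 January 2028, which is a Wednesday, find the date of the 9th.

The 9th occurrence is 8 intervals after the first: 8 × 15 = 120 days after 19 January 2028.
January has 31 days — 12 days to the end of January leaves 108.
February has 29 days (79 left).
March has 31 days (48 left).
April has 30 days (18 left).
18 days into May → 18 May 2028.

18 May 2028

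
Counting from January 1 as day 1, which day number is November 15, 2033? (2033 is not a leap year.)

Days in months before November: 31 + 28 + 31 + 30 + 31 + 30 + 31 + 31 + 30 + 31 = 304.
Plus 15 days into November → day 319.

319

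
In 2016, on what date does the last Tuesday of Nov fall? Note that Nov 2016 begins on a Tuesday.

Nov 2016 begins on a Tuesday, so the first Tuesday is Nov 1.
Nov 2016 has 30 days. Adding weeks: 1, 8, 15, 22, 29 — the last one ≤ 30 is the 29th.

Nov 29, 2016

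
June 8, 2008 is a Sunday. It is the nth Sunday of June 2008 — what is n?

Day 8 falls in week ⌈8/7⌉ of the month.
Days 1–7 hold the 1st Sunday, 8–14 the 2nd, 15–21 the 3rd, 22–28 the 4th, 29–31 the 5th.
8 is in the range for the 2nd.

2nd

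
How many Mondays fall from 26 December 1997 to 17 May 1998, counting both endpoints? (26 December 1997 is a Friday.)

20

26 December 1997 is a Friday; the first Monday on or after it is 29 December 1997 (3 days later).
From 29 December 1997 to 17 May 1998: 2 + 31 + 28 + 31 + 30 + 17 = 139 days (rest of December, January, February, March, April, May).
139 ÷ 7 = 19 full weeks with remainder 6, so 19 more Mondays after the first → 20.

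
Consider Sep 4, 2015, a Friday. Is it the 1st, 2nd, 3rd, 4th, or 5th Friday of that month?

1st

Day 4 falls in week ⌈4/7⌉ of the month.
Days 1–7 hold the 1st Friday, 8–14 the 2nd, 15–21 the 3rd, 22–28 the 4th, 29–31 the 5th.
4 is in the range for the 1st.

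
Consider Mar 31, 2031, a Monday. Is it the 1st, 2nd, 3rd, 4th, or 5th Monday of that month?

Day 31 falls in week ⌈31/7⌉ of the month.
Days 1–7 hold the 1st Monday, 8–14 the 2nd, 15–21 the 3rd, 22–28 the 4th, 29–31 the 5th.
31 is in the range for the 5th.

5th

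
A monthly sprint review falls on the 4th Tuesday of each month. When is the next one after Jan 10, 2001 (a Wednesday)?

Jan 2001 starts on a Monday; its first Tuesday is the 2nd, so the 4th Tuesday is the 23rd — Jan 23, 2001.
Jan 23, 2001 is after Jan 10, 2001, so that is the next one.

Jan 23, 2001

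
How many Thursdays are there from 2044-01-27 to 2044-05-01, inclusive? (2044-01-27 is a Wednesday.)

2044-01-27 is a Wednesday; the first Thursday on or after it is 2044-01-28 (1 day later).
From 2044-01-28 to 2044-05-01: 3 + 29 + 31 + 30 + 1 = 94 days (rest of January, February, March, April, May).
94 ÷ 7 = 13 full weeks with remainder 3, so 13 more Thursdays after the first → 14.

14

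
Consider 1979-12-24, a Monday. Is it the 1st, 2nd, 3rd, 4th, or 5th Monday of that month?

4th

Day 24 falls in week ⌈24/7⌉ of the month.
Days 1–7 hold the 1st Monday, 8–14 the 2nd, 15–21 the 3rd, 22–28 the 4th, 29–31 the 5th.
24 is in the range for the 4th.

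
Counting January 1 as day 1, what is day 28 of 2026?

January 28, 2026

28 into January → January 28.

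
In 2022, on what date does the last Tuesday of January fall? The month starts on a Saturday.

January 25, 2022

January 2022 begins on a Saturday, so the first Tuesday is January 4 (3 days later).
January 2022 has 31 days. Adding weeks: 4, 11, 18, 25 — the last one ≤ 31 is the 25th.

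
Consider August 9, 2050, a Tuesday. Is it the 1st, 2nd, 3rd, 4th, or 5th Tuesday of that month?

Day 9 falls in week ⌈9/7⌉ of the month.
Days 1–7 hold the 1st Tuesday, 8–14 the 2nd, 15–21 the 3rd, 22–28 the 4th, 29–31 the 5th.
9 is in the range for the 2nd.

2nd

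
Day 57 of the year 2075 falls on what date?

January has 31 days (57 − 31 = 26 remain).
26 into February → February 26.

26 February 2075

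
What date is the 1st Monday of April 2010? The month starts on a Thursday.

2010-04-05

April 2010 begins on a Thursday, so the first Monday is April 5 (4 days later).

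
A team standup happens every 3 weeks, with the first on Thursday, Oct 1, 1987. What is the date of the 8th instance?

The 8th occurrence is 7 intervals after the first: 7 × 21 = 147 days after Oct 1, 1987.
Oct has 31 days — 30 days to the end of Oct leaves 117.
Nov has 30 days (87 left).
Dec has 31 days (56 left).
Jan has 31 days (25 left).
25 days into Feb → Feb 25, 1988.

Feb 25, 1988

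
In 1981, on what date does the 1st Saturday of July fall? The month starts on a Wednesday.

4 July 1981

July 1981 begins on a Wednesday, so the first Saturday is July 4 (3 days later).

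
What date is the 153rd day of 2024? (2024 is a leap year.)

Jun 1, 2024

Jan has 31 days (153 − 31 = 122 remain).
Feb has 29 days (122 − 29 = 93 remain).
Mar has 31 days (93 − 31 = 62 remain).
Apr has 30 days (62 − 30 = 32 remain).
May has 31 days (32 − 31 = 1 remain).
1 into Jun → Jun 1.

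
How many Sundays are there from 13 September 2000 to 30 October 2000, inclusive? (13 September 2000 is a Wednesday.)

13 September 2000 is a Wednesday; the first Sunday on or after it is 17 September 2000 (4 days later).
From 17 September 2000 to 30 October 2000: 13 + 30 = 43 days (rest of September, October).
43 ÷ 7 = 6 full weeks with remainder 1, so 6 more Sundays after the first → 7.

7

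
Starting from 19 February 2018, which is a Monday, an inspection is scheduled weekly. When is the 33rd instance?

1 October 2018

The 33rd occurrence is 32 intervals after the first: 32 × 7 = 224 days after 19 February 2018.
February has 28 days — 9 days to the end of February leaves 215.
March has 31 days (184 left).
April has 30 days (154 left).
May has 31 days (123 left).
June has 30 days (93 left).
July has 31 days (62 left).
August has 31 days (31 left).
September has 30 days (1 left).
1 day into October → 1 October 2018.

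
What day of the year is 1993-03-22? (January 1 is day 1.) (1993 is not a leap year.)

Days in months before March: 31 + 28 = 59.
Plus 22 days into March → day 81.

81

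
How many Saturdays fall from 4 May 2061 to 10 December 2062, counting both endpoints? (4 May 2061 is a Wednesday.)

84

4 May 2061 is a Wednesday; the first Saturday on or after it is 7 May 2061 (3 days later).
From 7 May 2061 to 10 December 2062: 238 + 344 = 582 days (rest of 2061, to 10 December 2062 in 2062).
582 ÷ 7 = 83 full weeks with remainder 1, so 83 more Saturdays after the first → 84.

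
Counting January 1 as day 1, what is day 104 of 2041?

April 14, 2041

January has 31 days (104 − 31 = 73 remain).
February has 28 days (73 − 28 = 45 remain).
March has 31 days (45 − 31 = 14 remain).
14 into April → April 14.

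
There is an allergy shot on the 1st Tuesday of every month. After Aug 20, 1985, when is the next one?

Aug 1985 starts on a Thursday, so its 1st Tuesday is Aug 6, 1985 (5 days in).
That is not after Aug 20, 1985, so look at Sep 1985.
Sep 1985 starts on a Sunday, so its 1st Tuesday is Sep 3, 1985 (2 days in).

Sep 3, 1985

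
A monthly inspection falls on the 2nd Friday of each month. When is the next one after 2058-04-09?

2058-04-12

April 2058 starts on a Monday; its first Friday is the 5th, so the 2nd Friday is the 12th — 2058-04-12.
2058-04-12 is after 2058-04-09, so that is the next one.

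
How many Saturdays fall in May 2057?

2057-05-01 is a Tuesday; the first Saturday on or after it is 2057-05-05 (4 days later).
From 2057-05-05 to 2057-05-31 is 31 − 5 = 26 days.
26 ÷ 7 = 3 full weeks with remainder 5, so 3 more Saturdays after the first → 4.

4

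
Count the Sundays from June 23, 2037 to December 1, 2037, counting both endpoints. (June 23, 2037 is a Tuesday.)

23

June 23, 2037 is a Tuesday; the first Sunday on or after it is June 28, 2037 (5 days later).
From June 28, 2037 to December 1, 2037: 2 + 31 + 31 + 30 + 31 + 30 + 1 = 156 days (rest of June, July, August, September, October, November, December).
156 ÷ 7 = 22 full weeks with remainder 2, so 22 more Sundays after the first → 23.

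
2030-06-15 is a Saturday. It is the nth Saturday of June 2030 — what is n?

Day 15 falls in week ⌈15/7⌉ of the month.
Days 1–7 hold the 1st Saturday, 8–14 the 2nd, 15–21 the 3rd, 22–28 the 4th, 29–31 the 5th.
15 is in the range for the 3rd.

3rd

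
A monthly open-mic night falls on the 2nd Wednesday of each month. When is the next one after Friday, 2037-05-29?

May 2037 starts on a Friday; its first Wednesday is the 6th, so the 2nd Wednesday is the 13th — 2037-05-13.
That is not after 2037-05-29, so look at June 2037.
June 2037 starts on a Monday; its first Wednesday is the 3rd, so the 2nd Wednesday is the 10th — 2037-06-10.

2037-06-10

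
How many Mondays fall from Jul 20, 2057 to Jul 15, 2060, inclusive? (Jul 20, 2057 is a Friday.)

Jul 20, 2057 is a Friday; the first Monday on or after it is Jul 23, 2057 (3 days later).
From Jul 23, 2057 to Jul 15, 2060: 161 + 365 + 365 + 197 = 1088 days (rest of 2057, 2058, 2059, to Jul 15, 2060 in 2060).
1088 ÷ 7 = 155 full weeks with remainder 3, so 155 more Mondays after the first → 156.

156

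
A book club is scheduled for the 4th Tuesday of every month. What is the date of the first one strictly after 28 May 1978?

27 June 1978

May 1978 starts on a Monday; its first Tuesday is the 2nd, so the 4th Tuesday is the 23rd — 23 May 1978.
That is not after 28 May 1978, so look at June 1978.
June 1978 starts on a Thursday; its first Tuesday is the 6th, so the 4th Tuesday is the 27th — 27 June 1978.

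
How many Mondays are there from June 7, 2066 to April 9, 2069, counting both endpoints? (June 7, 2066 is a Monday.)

June 7, 2066 is a Monday; the first Monday on or after it is June 7, 2066.
From June 7, 2066 to April 9, 2069: 207 + 365 + 366 + 99 = 1037 days (rest of 2066, 2067, 2068, to April 9, 2069 in 2069).
1037 ÷ 7 = 148 full weeks with remainder 1, so 148 more Mondays after the first → 149.

149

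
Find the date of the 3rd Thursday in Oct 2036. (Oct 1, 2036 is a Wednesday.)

Oct 16, 2036

Oct 2036 begins on a Wednesday, so the first Thursday is Oct 2 (1 day later).
The 3rd Thursday is 2 weeks later: 2 + 14 = 16.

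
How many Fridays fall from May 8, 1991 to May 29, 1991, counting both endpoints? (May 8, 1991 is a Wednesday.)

May 8, 1991 is a Wednesday; the first Friday on or after it is May 10, 1991 (2 days later).
From May 10, 1991 to May 29, 1991 is 29 − 10 = 19 days.
19 ÷ 7 = 2 full weeks with remainder 5, so 2 more Fridays after the first → 3.

3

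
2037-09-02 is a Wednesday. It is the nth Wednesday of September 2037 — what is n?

Day 2 falls in week ⌈2/7⌉ of the month.
Days 1–7 hold the 1st Wednesday, 8–14 the 2nd, 15–21 the 3rd, 22–28 the 4th, 29–31 the 5th.
2 is in the range for the 1st.

1st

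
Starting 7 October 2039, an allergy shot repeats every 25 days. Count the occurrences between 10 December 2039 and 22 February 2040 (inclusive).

3

Occurrences land 25·i days after 7 October 2039 for i = 0, 1, 2, …
10 December 2039 is 64 days after the start; 64 ÷ 25 = 2 remainder 14; since the remainder is 14, round up to i = 3. First occurrence in the window: #4 on 21 December 2039 (3×25 = 75 days in).
22 February 2040 is 138 days after the start; 138 ÷ 25 = 5 remainder 13. Last occurrence in the window: #6 on 9 February 2040.
Occurrences #4 through #6: 3 in total.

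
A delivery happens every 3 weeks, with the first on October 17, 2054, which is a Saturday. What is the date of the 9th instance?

The 9th occurrence is 8 intervals after the first: 8 × 21 = 168 days after October 17, 2054.
October has 31 days — 14 days to the end of October leaves 154.
November has 30 days (124 left).
December has 31 days (93 left).
January has 31 days (62 left).
February has 28 days (34 left).
March has 31 days (3 left).
3 days into April → April 3, 2055.

April 3, 2055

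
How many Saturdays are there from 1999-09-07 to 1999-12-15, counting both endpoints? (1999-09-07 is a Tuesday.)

1999-09-07 is a Tuesday; the first Saturday on or after it is 1999-09-11 (4 days later).
From 1999-09-11 to 1999-12-15: 19 + 31 + 30 + 15 = 95 days (rest of September, October, November, December).
95 ÷ 7 = 13 full weeks with remainder 4, so 13 more Saturdays after the first → 14.

14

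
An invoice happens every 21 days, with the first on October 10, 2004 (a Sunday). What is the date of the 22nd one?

December 25, 2005

The 22nd occurrence is 21 intervals after the first: 21 × 21 = 441 days after October 10, 2004.
October has 31 days — 21 days to the end of October leaves 420.
From end of October to end of 2004 is 61 days (359 left).
January has 31 days (328 left).
February has 28 days (300 left).
March has 31 days (269 left).
April has 30 days (239 left).
May has 31 days (208 left).
June has 30 days (178 left).
July has 31 days (147 left).
August has 31 days (116 left).
September has 30 days (86 left).
October has 31 days (55 left).
November has 30 days (25 left).
25 days into December → December 25, 2005.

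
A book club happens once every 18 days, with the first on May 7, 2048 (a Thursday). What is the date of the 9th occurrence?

Sep 28, 2048

The 9th occurrence is 8 intervals after the first: 8 × 18 = 144 days after May 7, 2048.
May has 31 days — 24 days to the end of May leaves 120.
Jun has 30 days (90 left).
Jul has 31 days (59 left).
Aug has 31 days (28 left).
28 days into Sep → Sep 28, 2048.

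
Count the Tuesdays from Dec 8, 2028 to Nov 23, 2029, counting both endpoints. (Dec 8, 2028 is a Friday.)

50

Dec 8, 2028 is a Friday; the first Tuesday on or after it is Dec 12, 2028 (4 days later).
From Dec 12, 2028 to Nov 23, 2029: 19 + 327 = 346 days (rest of 2028, to Nov 23, 2029 in 2029).
346 ÷ 7 = 49 full weeks with remainder 3, so 49 more Tuesdays after the first → 50.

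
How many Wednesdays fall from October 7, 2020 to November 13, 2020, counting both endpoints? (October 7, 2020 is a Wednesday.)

6

October 7, 2020 is a Wednesday; the first Wednesday on or after it is October 7, 2020.
From October 7, 2020 to November 13, 2020: 24 + 13 = 37 days (rest of October, November).
37 ÷ 7 = 5 full weeks with remainder 2, so 5 more Wednesdays after the first → 6.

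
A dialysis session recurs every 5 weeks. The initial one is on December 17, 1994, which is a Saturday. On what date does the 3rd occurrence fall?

February 25, 1995

The 3rd occurrence is 2 intervals after the first: 2 × 35 = 70 days after December 17, 1994.
December has 31 days — 14 days to the end of December leaves 56.
January has 31 days (25 left).
25 days into February → February 25, 1995.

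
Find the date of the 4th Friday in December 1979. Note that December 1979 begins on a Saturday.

December 1979 begins on a Saturday, so the first Friday is December 7 (6 days later).
The 4th Friday is 3 weeks later: 7 + 21 = 28.

1979-12-28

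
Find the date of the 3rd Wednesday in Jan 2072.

Jan 2072 begins on a Friday, so the first Wednesday is Jan 6 (5 days later).
The 3rd Wednesday is 2 weeks later: 6 + 14 = 20.

Jan 20, 2072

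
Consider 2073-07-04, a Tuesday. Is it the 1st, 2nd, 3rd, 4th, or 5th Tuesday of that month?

Day 4 falls in week ⌈4/7⌉ of the month.
Days 1–7 hold the 1st Tuesday, 8–14 the 2nd, 15–21 the 3rd, 22–28 the 4th, 29–31 the 5th.
4 is in the range for the 1st.

1st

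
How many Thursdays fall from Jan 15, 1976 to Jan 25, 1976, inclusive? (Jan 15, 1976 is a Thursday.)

2

Jan 15, 1976 is a Thursday; the first Thursday on or after it is Jan 15, 1976.
From Jan 15, 1976 to Jan 25, 1976 is 25 − 15 = 10 days.
10 ÷ 7 = 1 full weeks with remainder 3, so 1 more Thursdays after the first → 2.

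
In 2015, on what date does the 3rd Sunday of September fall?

September 2015 begins on a Tuesday, so the first Sunday is September 6 (5 days later).
The 3rd Sunday is 2 weeks later: 6 + 14 = 20.

2015-09-20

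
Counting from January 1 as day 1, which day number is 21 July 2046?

Days in months before July: 31 + 28 + 31 + 30 + 31 + 30 = 181.
Plus 21 days into July → day 202.

202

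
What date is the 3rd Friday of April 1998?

April 1998 begins on a Wednesday, so the first Friday is April 3 (2 days later).
The 3rd Friday is 2 weeks later: 3 + 14 = 17.

17 April 1998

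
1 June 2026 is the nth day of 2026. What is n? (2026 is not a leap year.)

152

Days in months before June: 31 + 28 + 31 + 30 + 31 = 151.
Plus 1 day into June → day 152.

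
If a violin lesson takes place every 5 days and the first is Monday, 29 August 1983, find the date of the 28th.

The 28th occurrence is 27 intervals after the first: 27 × 5 = 135 days after 29 August 1983.
August has 31 days — 2 days to the end of August leaves 133.
September has 30 days (103 left).
October has 31 days (72 left).
November has 30 days (42 left).
December has 31 days (11 left).
11 days into January → 11 January 1984.

11 January 1984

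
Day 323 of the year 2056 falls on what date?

Nov 18, 2056

Jan has 31 days (323 − 31 = 292 remain).
Feb has 29 days (292 − 29 = 263 remain).
Mar has 31 days (263 − 31 = 232 remain).
Apr has 30 days (232 − 30 = 202 remain).
May has 31 days (202 − 31 = 171 remain).
Jun has 30 days (171 − 30 = 141 remain).
Jul has 31 days (141 − 31 = 110 remain).
Aug has 31 days (110 − 31 = 79 remain).
Sep has 30 days (79 − 30 = 49 remain).
Oct has 31 days (49 − 31 = 18 remain).
18 into Nov → Nov 18.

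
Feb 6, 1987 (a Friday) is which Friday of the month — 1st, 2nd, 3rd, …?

1st

Day 6 falls in week ⌈6/7⌉ of the month.
Days 1–7 hold the 1st Friday, 8–14 the 2nd, 15–21 the 3rd, 22–28 the 4th, 29–31 the 5th.
6 is in the range for the 1st.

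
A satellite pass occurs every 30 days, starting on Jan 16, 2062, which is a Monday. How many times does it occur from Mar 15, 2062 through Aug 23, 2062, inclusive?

Occurrences land 30·i days after Jan 16, 2062 for i = 0, 1, 2, …
Mar 15, 2062 is 58 days after the start; 58 ÷ 30 = 1 remainder 28; since the remainder is 28, round up to i = 2. First occurrence in the window: #3 on Mar 17, 2062 (2×30 = 60 days in).
Aug 23, 2062 is 219 days after the start; 219 ÷ 30 = 7 remainder 9. Last occurrence in the window: #8 on Aug 14, 2062.
Occurrences #3 through #8: 6 in total.

6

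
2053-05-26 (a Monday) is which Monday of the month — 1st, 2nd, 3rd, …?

Day 26 falls in week ⌈26/7⌉ of the month.
Days 1–7 hold the 1st Monday, 8–14 the 2nd, 15–21 the 3rd, 22–28 the 4th, 29–31 the 5th.
26 is in the range for the 4th.

4th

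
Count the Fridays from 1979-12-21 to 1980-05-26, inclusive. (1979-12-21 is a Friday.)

1979-12-21 is a Friday; the first Friday on or after it is 1979-12-21.
From 1979-12-21 to 1980-05-26: 10 + 31 + 29 + 31 + 30 + 26 = 157 days (rest of December, January, February, March, April, May).
157 ÷ 7 = 22 full weeks with remainder 3, so 22 more Fridays after the first → 23.

23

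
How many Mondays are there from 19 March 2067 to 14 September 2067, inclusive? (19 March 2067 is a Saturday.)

19 March 2067 is a Saturday; the first Monday on or after it is 21 March 2067 (2 days later).
From 21 March 2067 to 14 September 2067: 10 + 30 + 31 + 30 + 31 + 31 + 14 = 177 days (rest of March, April, May, June, July, August, September).
177 ÷ 7 = 25 full weeks with remainder 2, so 25 more Mondays after the first → 26.

26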